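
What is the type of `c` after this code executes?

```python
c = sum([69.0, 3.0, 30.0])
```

sum() of floats returns float

float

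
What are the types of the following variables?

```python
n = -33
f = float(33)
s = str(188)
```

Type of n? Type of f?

n is int; f is float

int, float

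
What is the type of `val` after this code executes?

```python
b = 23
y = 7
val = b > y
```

Comparison operators return bool

bool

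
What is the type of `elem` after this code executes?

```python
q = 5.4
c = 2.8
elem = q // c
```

float // float returns float (floor division preserves float type)

float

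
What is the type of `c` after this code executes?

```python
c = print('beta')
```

print() returns None

NoneType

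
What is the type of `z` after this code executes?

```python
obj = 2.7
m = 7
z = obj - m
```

float - int returns float (2.7 - 7 = -4.3)

float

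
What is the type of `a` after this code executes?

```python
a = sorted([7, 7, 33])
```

sorted() always returns list

list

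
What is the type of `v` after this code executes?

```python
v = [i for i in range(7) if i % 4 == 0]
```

A list comprehension [...] produces a list

list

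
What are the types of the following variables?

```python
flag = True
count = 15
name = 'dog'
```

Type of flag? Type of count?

flag is bool; count is int

bool, int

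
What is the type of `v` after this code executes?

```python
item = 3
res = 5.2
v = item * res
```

int * float returns float (3 * 5.2 = 15.6)

float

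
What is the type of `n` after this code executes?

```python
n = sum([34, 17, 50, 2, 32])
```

sum() of ints returns int

int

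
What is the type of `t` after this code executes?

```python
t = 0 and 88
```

'and' returns the first falsy value (0, which is int)

int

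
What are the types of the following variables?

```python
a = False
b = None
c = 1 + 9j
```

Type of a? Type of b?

a is bool; b is NoneType

bool, NoneType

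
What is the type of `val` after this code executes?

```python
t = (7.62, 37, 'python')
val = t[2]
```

Index 2 of tuple is 'python' which is str

str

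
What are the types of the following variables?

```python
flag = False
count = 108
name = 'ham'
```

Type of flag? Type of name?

flag is bool; name is str

bool, str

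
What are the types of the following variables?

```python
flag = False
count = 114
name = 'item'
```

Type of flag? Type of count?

flag is bool; count is int

bool, int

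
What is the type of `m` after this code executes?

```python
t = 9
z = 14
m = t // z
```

int // int returns int (9 // 14 = 0)

int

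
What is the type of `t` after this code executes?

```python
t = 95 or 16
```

'or' returns the first truthy value (95, which is int)

int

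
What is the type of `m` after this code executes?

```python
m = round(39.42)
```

round() with no ndigits arg returns int

int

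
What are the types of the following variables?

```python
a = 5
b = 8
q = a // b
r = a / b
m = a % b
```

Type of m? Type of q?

int % int returns int; int // int returns int

int, int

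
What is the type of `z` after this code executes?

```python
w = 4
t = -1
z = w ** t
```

int ** negative int returns float

float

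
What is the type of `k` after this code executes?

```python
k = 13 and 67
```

'and' returns the last value when all truthy (67, which is int)

int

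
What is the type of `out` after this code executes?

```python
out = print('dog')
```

print() returns None

NoneType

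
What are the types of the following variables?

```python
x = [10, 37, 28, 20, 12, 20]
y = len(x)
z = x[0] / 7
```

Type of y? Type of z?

len() returns int; int / int returns float

int, float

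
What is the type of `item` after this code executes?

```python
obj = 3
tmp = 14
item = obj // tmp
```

int // int returns int (3 // 14 = 0)

int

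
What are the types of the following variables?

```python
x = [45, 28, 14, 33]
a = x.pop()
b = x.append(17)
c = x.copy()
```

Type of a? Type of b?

list.pop() returns the element (int); list.append() returns None

int, NoneType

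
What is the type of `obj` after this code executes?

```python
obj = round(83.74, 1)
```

round() with ndigits arg returns float

float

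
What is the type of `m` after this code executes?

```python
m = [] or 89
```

'or' returns first truthy value (89, which is int)

int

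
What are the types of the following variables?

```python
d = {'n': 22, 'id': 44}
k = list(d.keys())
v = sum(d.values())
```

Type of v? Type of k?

sum of int values returns int; list(...) returns list

int, list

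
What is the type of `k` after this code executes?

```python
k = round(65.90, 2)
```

round() with ndigits arg returns float

float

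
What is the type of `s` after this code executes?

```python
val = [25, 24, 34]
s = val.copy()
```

list.copy() returns list

list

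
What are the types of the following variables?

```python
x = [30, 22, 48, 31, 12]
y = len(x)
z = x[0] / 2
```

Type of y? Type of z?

len() returns int; int / int returns float

int, float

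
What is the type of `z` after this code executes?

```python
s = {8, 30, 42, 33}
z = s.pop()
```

Popping from a set of ints returns int

int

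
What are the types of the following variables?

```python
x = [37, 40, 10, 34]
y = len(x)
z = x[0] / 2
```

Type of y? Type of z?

len() returns int; int / int returns float

int, float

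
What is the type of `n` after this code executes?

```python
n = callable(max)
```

callable() returns bool

bool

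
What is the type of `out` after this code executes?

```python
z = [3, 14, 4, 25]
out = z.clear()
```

list.clear() returns None

NoneType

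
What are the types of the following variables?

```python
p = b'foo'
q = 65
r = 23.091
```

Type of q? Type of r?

q is int; r is float

int, float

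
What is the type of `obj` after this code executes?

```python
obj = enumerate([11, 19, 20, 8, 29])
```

enumerate() returns an enumerate iterator object

enumerate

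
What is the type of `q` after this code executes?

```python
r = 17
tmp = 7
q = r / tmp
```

int / int always returns float in Python 3 (17 / 7 = 2.42857)

float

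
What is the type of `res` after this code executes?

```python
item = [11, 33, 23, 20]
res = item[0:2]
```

Slicing a list always returns a list

list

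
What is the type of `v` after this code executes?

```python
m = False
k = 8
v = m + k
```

bool + int returns int (False is 0, so 0 + 8 = 8)

int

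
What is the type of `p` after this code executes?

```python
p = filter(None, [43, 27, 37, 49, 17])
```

filter() returns a filter iterator object

filter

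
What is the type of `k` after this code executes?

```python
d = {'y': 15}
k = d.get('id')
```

dict.get() returns None when key 'id' is not found and no default given

NoneType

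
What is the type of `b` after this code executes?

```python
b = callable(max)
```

callable() returns bool

bool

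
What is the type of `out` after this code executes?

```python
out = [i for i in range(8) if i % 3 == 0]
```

A list comprehension [...] produces a list

list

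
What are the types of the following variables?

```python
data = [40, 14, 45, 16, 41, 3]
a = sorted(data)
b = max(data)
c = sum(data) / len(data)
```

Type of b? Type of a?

max of ints returns int; sorted() returns list

int, list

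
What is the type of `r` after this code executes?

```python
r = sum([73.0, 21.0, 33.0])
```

sum() of floats returns float

float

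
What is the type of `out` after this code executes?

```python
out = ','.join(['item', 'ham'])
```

str.join() returns str

str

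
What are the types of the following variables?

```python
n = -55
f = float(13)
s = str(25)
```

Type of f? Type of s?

f is float; s is str

float, str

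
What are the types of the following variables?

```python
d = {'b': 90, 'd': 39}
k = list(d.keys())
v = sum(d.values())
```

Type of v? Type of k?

sum of int values returns int; list(...) returns list

int, list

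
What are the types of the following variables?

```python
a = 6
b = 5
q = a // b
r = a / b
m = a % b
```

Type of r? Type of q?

int / int returns float; int // int returns int

float, int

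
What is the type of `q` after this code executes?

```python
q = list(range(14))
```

list(range(...)) returns list

list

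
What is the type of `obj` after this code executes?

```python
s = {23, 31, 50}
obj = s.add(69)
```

set.add() returns None (mutates in place)

NoneType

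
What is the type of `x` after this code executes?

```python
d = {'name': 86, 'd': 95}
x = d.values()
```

.values() returns a dict_values view object

dict_values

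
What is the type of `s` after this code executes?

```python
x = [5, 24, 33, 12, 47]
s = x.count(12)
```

list.count() returns int

int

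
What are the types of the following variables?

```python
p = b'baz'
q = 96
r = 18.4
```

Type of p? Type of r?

p is bytes; r is float

bytes, float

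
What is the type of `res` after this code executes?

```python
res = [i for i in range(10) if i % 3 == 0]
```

A list comprehension [...] produces a list

list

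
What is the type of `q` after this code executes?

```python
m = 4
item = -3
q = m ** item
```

int ** negative int returns float

float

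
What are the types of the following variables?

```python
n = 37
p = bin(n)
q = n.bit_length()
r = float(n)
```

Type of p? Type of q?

bin() returns str; int.bit_length() returns int

str, int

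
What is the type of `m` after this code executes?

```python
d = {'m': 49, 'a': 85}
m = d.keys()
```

.keys() returns a dict_keys view object

dict_keys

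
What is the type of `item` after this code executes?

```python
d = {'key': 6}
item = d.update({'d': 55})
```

dict.update() returns None

NoneType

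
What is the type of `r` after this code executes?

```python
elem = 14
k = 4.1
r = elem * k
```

int * float returns float (14 * 4.1 = 57.4)

float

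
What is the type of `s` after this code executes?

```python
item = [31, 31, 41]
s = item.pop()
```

list.pop() returns the popped element (int here)

int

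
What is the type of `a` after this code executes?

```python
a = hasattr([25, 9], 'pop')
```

hasattr() returns bool

bool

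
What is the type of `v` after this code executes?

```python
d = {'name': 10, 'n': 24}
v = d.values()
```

.values() returns a dict_values view object

dict_values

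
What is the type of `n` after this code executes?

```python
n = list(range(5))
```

list(range(...)) returns list

list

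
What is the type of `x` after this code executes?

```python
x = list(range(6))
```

list(range(...)) returns list

list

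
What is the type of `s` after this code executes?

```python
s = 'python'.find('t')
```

str.find() returns int (index, or -1)

int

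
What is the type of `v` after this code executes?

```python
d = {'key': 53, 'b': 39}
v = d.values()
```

.values() returns a dict_values view object

dict_values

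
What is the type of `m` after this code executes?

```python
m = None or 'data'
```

'or' with None returns the other value ('data', str)

str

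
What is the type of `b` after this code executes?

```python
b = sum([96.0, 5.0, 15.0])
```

sum() of floats returns float

float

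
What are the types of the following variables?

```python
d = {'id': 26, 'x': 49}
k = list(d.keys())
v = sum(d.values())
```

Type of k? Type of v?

list(...) returns list; sum of int values returns int

list, int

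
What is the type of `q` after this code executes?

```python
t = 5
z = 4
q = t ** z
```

int ** positive int returns int (5 ** 4 = 625)

int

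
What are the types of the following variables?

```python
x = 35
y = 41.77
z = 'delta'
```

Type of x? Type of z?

x is int; z is str

int, str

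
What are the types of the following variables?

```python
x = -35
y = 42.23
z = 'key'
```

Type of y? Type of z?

y is float; z is str

float, str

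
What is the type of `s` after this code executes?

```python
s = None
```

None has type NoneType

NoneType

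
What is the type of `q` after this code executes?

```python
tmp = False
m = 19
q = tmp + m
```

bool + int returns int (False is 0, so 0 + 19 = 19)

int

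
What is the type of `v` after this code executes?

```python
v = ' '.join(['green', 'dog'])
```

str.join() returns str

str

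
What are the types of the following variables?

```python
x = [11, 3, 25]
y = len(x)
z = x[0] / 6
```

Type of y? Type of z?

len() returns int; int / int returns float

int, float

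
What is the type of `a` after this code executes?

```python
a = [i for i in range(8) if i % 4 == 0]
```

A list comprehension [...] produces a list

list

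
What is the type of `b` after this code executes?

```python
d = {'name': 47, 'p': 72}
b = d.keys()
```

.keys() returns a dict_keys view object

dict_keys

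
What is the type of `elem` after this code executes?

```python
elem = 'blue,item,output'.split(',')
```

str.split() returns list

list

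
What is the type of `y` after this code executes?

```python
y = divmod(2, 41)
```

divmod() returns a tuple (quotient, remainder)

tuple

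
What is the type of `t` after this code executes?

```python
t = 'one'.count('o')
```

str.count() returns int

int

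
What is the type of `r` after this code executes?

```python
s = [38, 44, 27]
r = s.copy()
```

list.copy() returns list

list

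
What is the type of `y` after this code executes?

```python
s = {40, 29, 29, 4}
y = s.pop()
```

Popping from a set of ints returns int

int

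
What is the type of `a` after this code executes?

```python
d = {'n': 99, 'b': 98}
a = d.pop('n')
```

dict.pop() returns the value (int)

int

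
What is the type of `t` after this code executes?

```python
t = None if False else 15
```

Ternary: condition is False, else branch (15) taken → int

int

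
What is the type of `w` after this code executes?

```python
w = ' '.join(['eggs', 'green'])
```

str.join() returns str

str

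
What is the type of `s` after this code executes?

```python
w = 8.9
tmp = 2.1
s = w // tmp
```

float // float returns float (floor division preserves float type)

float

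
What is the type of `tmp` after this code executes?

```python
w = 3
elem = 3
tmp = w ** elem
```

int ** positive int returns int (3 ** 3 = 27)

int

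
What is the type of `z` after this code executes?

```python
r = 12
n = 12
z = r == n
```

Equality comparison returns bool

bool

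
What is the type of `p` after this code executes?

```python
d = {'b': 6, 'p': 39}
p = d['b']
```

Accessing dict[str, int] with key 'b' returns int value 6

int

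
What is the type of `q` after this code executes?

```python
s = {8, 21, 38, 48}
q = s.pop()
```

Popping from a set of ints returns int

int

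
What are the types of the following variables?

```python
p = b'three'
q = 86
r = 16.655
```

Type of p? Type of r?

p is bytes; r is float

bytes, float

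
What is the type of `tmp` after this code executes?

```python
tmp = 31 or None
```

'or' returns first truthy value (31, int)

int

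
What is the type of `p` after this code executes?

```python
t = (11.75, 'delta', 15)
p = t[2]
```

Index 2 of tuple is 15 which is int

int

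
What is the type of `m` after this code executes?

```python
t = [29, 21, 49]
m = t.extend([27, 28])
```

list.extend() returns None

NoneType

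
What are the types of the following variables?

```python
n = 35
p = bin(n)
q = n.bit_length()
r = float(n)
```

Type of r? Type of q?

float() returns float; int.bit_length() returns int

float, int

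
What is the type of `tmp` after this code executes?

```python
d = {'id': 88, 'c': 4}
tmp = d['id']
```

Accessing dict[str, int] with key 'id' returns int value 88

int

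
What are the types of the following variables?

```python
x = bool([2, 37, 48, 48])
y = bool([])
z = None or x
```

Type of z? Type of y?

None or <bool> returns the bool; bool() returns bool

bool, bool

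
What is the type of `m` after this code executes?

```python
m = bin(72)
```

bin() returns str representation

str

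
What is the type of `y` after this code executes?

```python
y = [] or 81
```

'or' returns first truthy value (81, which is int)

int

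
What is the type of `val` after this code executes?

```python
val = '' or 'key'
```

'or' returns first truthy value ('key', which is str)

str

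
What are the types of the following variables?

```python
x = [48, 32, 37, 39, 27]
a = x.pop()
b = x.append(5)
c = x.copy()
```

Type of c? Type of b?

list.copy() returns list; list.append() returns None

list, NoneType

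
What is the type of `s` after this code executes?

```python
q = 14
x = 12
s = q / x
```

int / int always returns float in Python 3 (14 / 12 = 1.16667)

float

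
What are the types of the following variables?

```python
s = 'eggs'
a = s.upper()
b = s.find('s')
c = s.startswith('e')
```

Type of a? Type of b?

str.upper() returns str; str.find() returns int

str, int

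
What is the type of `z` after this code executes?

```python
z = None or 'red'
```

'or' with None returns the other value ('red', str)

str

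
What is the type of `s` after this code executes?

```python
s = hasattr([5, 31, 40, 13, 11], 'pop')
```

hasattr() returns bool

bool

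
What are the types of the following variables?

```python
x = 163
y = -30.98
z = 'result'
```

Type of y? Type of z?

y is float; z is str

float, str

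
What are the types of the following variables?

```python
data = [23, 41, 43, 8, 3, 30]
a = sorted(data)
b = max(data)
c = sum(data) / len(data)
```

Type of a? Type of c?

sorted() returns list; int / int returns float

list, float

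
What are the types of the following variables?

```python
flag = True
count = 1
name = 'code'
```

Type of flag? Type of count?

flag is bool; count is int

bool, int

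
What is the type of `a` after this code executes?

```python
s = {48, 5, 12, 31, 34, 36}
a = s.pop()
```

Popping from a set of ints returns int

int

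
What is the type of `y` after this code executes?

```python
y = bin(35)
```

bin() returns str representation

str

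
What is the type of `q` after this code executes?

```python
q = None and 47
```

'and' returns first falsy value (None)

NoneType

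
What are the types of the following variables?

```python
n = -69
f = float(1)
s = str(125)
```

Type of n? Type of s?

n is int; s is str

int, str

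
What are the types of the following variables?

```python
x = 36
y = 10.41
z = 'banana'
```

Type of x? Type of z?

x is int; z is str

int, str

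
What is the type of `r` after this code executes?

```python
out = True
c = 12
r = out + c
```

bool + int returns int (True is 1, so 1 + 12 = 13)

int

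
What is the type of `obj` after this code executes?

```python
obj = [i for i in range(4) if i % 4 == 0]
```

A list comprehension [...] produces a list

list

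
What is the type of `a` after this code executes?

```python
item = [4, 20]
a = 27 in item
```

'in' operator returns bool

bool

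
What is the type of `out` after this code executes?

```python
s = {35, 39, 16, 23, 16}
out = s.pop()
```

Popping from a set of ints returns int

int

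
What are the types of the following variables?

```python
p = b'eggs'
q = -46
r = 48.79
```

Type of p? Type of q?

p is bytes; q is int

bytes, int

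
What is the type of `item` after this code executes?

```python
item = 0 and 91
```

'and' returns the first falsy value (0, which is int)

int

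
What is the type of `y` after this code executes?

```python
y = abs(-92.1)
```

abs() of float returns float

float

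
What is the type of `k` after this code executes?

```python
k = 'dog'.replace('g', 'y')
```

str.replace() returns str

str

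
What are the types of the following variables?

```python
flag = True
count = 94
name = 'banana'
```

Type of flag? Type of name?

flag is bool; name is str

bool, str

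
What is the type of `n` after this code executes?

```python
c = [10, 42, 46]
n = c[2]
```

Indexing a list of ints returns int (c[2] = 46)

int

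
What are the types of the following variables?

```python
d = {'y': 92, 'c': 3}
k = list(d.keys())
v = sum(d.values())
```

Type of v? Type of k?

sum of int values returns int; list(...) returns list

int, list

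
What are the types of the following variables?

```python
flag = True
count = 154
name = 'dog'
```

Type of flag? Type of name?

flag is bool; name is str

bool, str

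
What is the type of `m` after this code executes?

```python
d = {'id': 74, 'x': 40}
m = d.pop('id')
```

dict.pop() returns the value (int)

int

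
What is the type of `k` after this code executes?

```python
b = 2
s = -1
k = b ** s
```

int ** negative int returns float

float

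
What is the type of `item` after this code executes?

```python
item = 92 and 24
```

'and' returns the last value when all truthy (24, which is int)

int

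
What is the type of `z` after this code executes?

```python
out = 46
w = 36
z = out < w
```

Comparison operators return bool

bool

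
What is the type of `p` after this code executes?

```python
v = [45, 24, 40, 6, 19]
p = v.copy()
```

list.copy() returns list

list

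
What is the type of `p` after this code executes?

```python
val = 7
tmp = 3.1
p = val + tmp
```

int + float returns float (7 + 3.1 = 10.1)

float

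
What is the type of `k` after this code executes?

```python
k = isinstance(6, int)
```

isinstance() returns bool

bool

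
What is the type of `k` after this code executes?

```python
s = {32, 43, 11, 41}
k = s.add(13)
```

set.add() returns None (mutates in place)

NoneType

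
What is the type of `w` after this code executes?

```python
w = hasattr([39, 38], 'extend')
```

hasattr() returns bool

bool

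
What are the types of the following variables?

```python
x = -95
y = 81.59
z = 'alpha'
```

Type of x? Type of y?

x is int; y is float

int, float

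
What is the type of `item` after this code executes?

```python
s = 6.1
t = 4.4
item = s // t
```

float // float returns float (floor division preserves float type)

float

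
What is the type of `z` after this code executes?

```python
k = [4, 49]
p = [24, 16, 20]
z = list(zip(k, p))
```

list(zip(...)) returns a list of tuples

list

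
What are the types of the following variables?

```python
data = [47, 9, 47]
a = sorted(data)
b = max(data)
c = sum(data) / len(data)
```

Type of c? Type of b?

int / int returns float; max of ints returns int

float, int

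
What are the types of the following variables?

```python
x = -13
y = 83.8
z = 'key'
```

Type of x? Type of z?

x is int; z is str

int, str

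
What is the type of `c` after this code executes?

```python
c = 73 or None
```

'or' returns first truthy value (73, int)

int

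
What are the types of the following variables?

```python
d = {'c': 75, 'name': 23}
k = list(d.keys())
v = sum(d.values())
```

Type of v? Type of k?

sum of int values returns int; list(...) returns list

int, list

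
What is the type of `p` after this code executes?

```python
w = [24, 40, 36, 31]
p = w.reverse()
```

list.reverse() returns None

NoneType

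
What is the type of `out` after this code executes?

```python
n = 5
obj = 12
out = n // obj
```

int // int returns int (5 // 12 = 0)

int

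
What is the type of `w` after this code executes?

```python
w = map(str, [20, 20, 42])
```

map() returns a map iterator object

map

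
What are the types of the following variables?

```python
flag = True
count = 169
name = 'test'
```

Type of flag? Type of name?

flag is bool; name is str

bool, str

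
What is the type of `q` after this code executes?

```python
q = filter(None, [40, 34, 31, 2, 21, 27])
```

filter() returns a filter iterator object

filter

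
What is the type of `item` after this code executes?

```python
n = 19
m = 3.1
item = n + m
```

int + float returns float (19 + 3.1 = 22.1)

float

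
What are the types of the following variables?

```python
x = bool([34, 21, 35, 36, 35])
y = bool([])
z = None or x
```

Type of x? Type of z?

bool() returns bool; None or <bool> returns the bool

bool, bool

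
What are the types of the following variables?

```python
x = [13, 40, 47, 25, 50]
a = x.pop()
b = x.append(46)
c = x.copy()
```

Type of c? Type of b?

list.copy() returns list; list.append() returns None

list, NoneType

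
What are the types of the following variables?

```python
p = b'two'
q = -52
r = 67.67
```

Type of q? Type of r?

q is int; r is float

int, float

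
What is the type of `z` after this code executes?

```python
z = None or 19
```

'or' with None returns the other value (19, int)

int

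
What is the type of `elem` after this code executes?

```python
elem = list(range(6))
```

list(range(...)) returns list

list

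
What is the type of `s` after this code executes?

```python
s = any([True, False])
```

any() returns bool

bool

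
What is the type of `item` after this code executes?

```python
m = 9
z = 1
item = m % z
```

int % int returns int (9 % 1 = 0)

int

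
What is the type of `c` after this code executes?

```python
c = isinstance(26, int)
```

isinstance() returns bool

bool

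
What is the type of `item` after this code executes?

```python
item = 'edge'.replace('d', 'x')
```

str.replace() returns str

str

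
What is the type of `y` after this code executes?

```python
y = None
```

None has type NoneType

NoneType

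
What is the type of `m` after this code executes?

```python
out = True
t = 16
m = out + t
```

bool + int returns int (True is 1, so 1 + 16 = 17)

int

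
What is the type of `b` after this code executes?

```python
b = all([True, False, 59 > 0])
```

all() returns bool

bool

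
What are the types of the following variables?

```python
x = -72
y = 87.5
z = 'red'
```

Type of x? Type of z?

x is int; z is str

int, str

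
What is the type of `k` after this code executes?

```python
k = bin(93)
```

bin() returns str representation

str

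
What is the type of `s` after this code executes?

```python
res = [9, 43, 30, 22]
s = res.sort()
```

list.sort() returns None (sorts in place)

NoneType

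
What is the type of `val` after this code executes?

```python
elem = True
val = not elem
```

'not' always returns bool

bool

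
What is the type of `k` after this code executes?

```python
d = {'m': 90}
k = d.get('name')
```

dict.get() returns None when key 'name' is not found and no default given

NoneType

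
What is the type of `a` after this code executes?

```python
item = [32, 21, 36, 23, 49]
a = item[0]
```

Indexing a list of ints returns int (item[0] = 32)

int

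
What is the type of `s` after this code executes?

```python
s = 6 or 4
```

'or' returns the first truthy value (6, which is int)

int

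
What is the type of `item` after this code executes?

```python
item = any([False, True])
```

any() returns bool

bool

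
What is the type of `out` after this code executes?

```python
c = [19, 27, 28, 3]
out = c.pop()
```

list.pop() returns the popped element (int here)

int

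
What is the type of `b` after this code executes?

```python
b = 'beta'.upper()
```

str.upper() returns str

str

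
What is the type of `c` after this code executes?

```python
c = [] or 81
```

'or' returns first truthy value (81, which is int)

int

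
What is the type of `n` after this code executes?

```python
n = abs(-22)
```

abs() of int returns int

int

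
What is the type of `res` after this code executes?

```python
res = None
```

None has type NoneType

NoneType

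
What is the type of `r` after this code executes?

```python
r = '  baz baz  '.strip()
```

str.strip() returns str

str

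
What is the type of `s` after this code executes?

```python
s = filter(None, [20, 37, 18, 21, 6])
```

filter() returns a filter iterator object

filter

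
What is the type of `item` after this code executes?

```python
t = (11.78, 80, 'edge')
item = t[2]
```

Index 2 of tuple is 'edge' which is str

str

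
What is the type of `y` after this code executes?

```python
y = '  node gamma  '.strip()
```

str.strip() returns str

str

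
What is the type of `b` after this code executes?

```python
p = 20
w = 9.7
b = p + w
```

int + float returns float (20 + 9.7 = 29.7)

float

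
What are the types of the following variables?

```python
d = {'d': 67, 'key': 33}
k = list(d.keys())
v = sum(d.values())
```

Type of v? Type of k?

sum of int values returns int; list(...) returns list

int, list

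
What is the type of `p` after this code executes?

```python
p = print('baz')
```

print() returns None

NoneType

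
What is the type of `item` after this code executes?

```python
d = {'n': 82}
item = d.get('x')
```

dict.get() returns None when key 'x' is not found and no default given

NoneType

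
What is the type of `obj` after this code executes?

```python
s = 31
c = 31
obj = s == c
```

Equality comparison returns bool

bool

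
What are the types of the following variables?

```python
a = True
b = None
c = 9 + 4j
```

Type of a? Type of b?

a is bool; b is NoneType

bool, NoneType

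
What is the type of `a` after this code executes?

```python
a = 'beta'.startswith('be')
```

str.startswith() returns bool

bool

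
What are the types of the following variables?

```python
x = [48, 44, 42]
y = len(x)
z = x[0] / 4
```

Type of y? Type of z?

len() returns int; int / int returns float

int, float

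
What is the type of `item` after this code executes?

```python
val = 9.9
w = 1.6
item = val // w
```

float // float returns float (floor division preserves float type)

float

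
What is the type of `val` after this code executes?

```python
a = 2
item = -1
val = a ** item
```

int ** negative int returns float

float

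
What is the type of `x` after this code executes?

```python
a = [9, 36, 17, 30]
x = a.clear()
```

list.clear() returns None

NoneType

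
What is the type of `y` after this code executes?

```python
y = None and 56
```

'and' returns first falsy value (None)

NoneType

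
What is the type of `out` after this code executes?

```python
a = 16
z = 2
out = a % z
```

int % int returns int (16 % 2 = 0)

int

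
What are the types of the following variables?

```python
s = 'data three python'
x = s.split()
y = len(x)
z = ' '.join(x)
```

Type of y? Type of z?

len() returns int; str.join() returns str

int, str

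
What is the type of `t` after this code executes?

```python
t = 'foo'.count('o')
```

str.count() returns int

int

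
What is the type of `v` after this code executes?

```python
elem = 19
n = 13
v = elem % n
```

int % int returns int (19 % 13 = 6)

int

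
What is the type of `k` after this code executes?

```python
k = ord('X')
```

ord() returns int (Unicode code point)

int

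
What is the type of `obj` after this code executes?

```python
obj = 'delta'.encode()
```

str.encode() returns bytes

bytes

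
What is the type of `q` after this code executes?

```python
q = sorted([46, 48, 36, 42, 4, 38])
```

sorted() always returns list

list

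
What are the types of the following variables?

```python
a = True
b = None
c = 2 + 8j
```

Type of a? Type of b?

a is bool; b is NoneType

bool, NoneType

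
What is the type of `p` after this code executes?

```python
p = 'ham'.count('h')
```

str.count() returns int

int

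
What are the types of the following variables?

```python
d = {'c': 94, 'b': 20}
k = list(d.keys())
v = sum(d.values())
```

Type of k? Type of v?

list(...) returns list; sum of int values returns int

list, int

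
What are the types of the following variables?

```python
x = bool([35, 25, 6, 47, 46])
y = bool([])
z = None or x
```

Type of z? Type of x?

None or <bool> returns the bool; bool() returns bool

bool, bool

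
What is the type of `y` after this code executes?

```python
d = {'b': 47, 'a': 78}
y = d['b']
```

Accessing dict[str, int] with key 'b' returns int value 47

int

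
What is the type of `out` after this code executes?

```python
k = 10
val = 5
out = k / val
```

int / int always returns float in Python 3 (10 / 5 = 2)

float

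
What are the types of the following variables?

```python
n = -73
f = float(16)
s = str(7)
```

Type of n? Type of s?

n is int; s is str

int, str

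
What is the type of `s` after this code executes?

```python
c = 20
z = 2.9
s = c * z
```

int * float returns float (20 * 2.9 = 58.0)

float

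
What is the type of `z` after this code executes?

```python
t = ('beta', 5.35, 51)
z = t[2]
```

Index 2 of tuple is 51 which is int

int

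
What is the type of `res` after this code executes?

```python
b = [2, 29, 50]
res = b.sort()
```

list.sort() returns None (sorts in place)

NoneType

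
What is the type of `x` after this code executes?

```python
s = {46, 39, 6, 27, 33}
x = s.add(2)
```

set.add() returns None (mutates in place)

NoneType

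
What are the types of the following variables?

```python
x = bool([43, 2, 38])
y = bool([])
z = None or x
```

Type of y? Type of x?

bool() returns bool; bool() returns bool

bool, bool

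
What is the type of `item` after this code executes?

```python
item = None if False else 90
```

Ternary: condition is False, else branch (90) taken → int

int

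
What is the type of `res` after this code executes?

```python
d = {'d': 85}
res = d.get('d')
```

dict.get() returns the value (int) when key is found

int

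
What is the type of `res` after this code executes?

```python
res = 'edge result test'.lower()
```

str.lower() returns str

str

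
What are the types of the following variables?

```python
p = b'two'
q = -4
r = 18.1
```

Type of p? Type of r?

p is bytes; r is float

bytes, float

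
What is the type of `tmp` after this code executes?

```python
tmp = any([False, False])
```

any() returns bool

bool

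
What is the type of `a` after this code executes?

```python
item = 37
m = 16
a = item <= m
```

Comparison operators return bool

bool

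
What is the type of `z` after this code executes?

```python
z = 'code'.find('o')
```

str.find() returns int (index, or -1)

int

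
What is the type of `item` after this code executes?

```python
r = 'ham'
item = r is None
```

'is' comparison returns bool

bool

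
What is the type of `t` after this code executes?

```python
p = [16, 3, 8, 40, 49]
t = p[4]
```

Indexing a list of ints returns int (p[4] = 49)

int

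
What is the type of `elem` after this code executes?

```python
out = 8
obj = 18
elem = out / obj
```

int / int always returns float in Python 3 (8 / 18 = 0.444444)

float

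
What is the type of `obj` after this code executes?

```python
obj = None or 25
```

'or' with None returns the other value (25, int)

int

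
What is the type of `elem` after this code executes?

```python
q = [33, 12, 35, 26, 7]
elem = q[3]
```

Indexing a list of ints returns int (q[3] = 26)

int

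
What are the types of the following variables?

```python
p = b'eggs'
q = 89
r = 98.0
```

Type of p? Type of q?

p is bytes; q is int

bytes, int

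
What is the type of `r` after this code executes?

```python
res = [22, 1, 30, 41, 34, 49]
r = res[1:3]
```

Slicing a list always returns a list

list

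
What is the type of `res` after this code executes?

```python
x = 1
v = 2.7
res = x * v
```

int * float returns float (1 * 2.7 = 2.7)

float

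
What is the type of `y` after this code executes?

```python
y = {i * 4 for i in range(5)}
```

A set comprehension {expr for x in iterable} produces a set

set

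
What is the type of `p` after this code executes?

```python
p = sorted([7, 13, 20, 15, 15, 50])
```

sorted() always returns list

list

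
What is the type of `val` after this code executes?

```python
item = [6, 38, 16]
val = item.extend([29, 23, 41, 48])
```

list.extend() returns None

NoneType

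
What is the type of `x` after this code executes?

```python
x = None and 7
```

'and' returns first falsy value (None)

NoneType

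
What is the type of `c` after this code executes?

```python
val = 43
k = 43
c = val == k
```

Equality comparison returns bool

bool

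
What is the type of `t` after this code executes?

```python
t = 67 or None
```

'or' returns first truthy value (67, int)

int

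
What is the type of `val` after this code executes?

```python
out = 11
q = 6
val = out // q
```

int // int returns int (11 // 6 = 1)

int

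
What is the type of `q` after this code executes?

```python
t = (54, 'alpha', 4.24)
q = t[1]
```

Index 1 of tuple is 'alpha' which is str

str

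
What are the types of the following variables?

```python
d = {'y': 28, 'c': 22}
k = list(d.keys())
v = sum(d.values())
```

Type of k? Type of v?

list(...) returns list; sum of int values returns int

list, int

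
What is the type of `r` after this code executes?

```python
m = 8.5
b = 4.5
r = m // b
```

float // float returns float (floor division preserves float type)

float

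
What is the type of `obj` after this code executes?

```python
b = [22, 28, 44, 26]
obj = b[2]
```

Indexing a list of ints returns int (b[2] = 44)

int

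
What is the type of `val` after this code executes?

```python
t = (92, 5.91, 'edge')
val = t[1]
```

Index 1 of tuple is 5.91 which is float

float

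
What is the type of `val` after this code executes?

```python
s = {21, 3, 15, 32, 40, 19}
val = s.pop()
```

Popping from a set of ints returns int

int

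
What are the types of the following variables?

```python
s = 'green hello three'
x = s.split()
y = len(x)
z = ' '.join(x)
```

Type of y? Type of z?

len() returns int; str.join() returns str

int, str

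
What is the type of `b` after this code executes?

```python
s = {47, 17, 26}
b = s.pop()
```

Popping from a set of ints returns int

int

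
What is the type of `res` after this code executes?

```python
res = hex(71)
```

hex() returns str representation

str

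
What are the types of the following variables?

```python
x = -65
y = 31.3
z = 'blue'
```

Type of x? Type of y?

x is int; y is float

int, float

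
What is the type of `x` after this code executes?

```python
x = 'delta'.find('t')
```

str.find() returns int (index, or -1)

int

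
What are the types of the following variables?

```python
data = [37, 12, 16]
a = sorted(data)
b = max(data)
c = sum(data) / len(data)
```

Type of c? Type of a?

int / int returns float; sorted() returns list

float, list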